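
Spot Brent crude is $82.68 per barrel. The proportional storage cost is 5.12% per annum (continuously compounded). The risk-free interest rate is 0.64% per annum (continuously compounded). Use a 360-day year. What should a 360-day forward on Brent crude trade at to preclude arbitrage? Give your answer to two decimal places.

Net carry = r + u − y = 0.0064 + 0.0512 − 0.0000 = 0.0576
F = S·e^((r+u−y)T) = 82.68 · e^(0.0576 × 360/360) = 82.68 · e^0.057600
= 82.68 × 1.059291 = $87.58 per barrel

$87.58 per barrel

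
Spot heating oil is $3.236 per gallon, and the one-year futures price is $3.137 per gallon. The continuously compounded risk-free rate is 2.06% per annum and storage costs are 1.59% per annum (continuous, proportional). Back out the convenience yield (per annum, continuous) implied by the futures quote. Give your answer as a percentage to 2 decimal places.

F = S·e^((r+u−y)T) ⇒ (r+u−y) = ln(F/S)/T
ln(3.137/3.236) = -0.031071; /T ⇒ -0.031071
y = r + u − ln(F/S)/T = 0.0206 + 0.0159 + 0.031071 = 0.067571
y = 6.76%

6.76%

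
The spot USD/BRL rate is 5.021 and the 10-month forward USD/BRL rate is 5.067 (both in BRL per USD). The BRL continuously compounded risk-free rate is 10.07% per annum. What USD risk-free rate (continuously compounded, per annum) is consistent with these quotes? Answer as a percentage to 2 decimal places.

F = S·e^((r_BRL − r_USD)T) ⇒ r_USD = r_BRL − ln(F/S)/T
ln(5.067/5.021) = 0.009120; /(10/12) = 0.010944
r_USD = 0.1007 − 0.010944 = 0.089756
r_USD = 8.98%

8.98%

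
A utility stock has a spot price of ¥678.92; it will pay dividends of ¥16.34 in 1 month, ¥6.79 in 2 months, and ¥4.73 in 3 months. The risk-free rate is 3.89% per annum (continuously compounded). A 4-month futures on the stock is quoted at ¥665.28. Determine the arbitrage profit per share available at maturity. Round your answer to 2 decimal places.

PV(dividends) I = 16.34·e^(−0.0389·1/12) + 6.79·e^(−0.0389·2/12) + 4.73·e^(−0.0389·3/12) = 27.7175
Fair futures F* = (S − I)·e^(rT) = (678.92 − 27.7175)·e^0.012967 = 651.2025 × 1.013051 = 659.7013
Market ¥665.28 > fair 659.7013: forward overpriced → cash-and-carry (borrow at r, buy the stock and collect the dividends, short the forward).
Profit at T = |F_mkt − F*| = |665.28 − 659.7013| = ¥5.58 per share

¥5.58 per share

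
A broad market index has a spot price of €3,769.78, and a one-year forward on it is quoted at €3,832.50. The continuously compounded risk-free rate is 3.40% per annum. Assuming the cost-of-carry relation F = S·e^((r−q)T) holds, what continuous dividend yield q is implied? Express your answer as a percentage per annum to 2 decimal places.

1.75%

From F = S·e^((r−q)T): (r − q) = ln(F/S)/T
ln(3832.50/3769.78) = ln(1.016638) = 0.016501
(r − q) = 0.016501 / (12/12) = 0.016501
q = r − ln(F/S)/T = 0.0340 − 0.016501 = 0.017499
q = 1.75%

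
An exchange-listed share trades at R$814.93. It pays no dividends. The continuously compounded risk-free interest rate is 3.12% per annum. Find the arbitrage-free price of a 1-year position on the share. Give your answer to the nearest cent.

R$840.76

F = S·e^(rT) = 814.93 · e^(0.0312 × 12/12)
= 814.93 · e^0.031200 = 814.93 × 1.031692
F = R$840.76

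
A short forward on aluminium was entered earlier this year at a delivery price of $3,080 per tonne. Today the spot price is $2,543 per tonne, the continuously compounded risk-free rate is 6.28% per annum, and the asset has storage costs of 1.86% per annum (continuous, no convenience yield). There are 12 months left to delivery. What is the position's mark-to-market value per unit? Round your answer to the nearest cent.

$301.78 per tonne

Current fair forward for the remaining 12 months: F = S·e^((r + u)·T), (r + u) = 0.0628 + 0.0186 = 0.0814
F = 2543 · e^(0.0814 × 12/12) = 2543 × 1.08480473 = 2758.6584
Value of long forward = (F − K)·e^(−rT) = (2758.6584 − 3080) · e^(−0.0628·12/12)
= -321.3416 × 0.93913128 = -301.78
Short position value = −(long value) = $301.78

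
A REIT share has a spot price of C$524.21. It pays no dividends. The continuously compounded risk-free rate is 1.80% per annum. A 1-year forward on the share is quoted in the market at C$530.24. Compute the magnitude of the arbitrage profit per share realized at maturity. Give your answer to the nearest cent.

Fair forward: F* = S·e^(carry·T), with carry = r = 0.0180
F* = 524.21 · e^(0.0180 × 1) = 524.21 · e^0.018000 = 524.21 × 1.018163 = C$533.7312
Market C$530.24 < fair C$533.7312: forward underpriced → reverse cash-and-carry (short spot, go long the forward).
At maturity, profit = |F_mkt − F*| = |530.24 − 533.7312| = C$3.49 per share

C$3.49 per share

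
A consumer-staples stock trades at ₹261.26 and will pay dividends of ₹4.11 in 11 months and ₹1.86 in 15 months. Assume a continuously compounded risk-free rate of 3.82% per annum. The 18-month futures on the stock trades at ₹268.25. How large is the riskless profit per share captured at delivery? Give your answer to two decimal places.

₹2.34 per share

PV(dividends) I = 4.11·e^(−0.0382·11/12) + 1.86·e^(−0.0382·15/12) = 5.7418
Fair futures F* = (S − I)·e^(rT) = (261.26 − 5.7418)·e^0.057300 = 255.5182 × 1.058973 = 270.5869
Market ₹268.25 < fair 270.5869: forward underpriced → reverse cash-and-carry (short the stock, invest proceeds at r, pay the dividends, go long the forward).
Profit at T = |F_mkt − F*| = |268.25 − 270.5869| = ₹2.34 per share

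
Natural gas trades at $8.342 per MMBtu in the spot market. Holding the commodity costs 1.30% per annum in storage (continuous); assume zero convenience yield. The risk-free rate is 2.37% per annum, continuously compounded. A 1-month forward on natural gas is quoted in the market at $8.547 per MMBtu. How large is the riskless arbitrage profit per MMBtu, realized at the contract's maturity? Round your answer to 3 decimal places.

Fair forward: F* = S·e^(carry·T), with carry = (r + u) = 0.0237 + 0.0130 = 0.0367
F* = 8.342 · e^(0.0367 × 1/12) = 8.342 · e^0.003058 = 8.342 × 1.003063 = $8.3676
Market $8.547 > fair $8.3676: forward overpriced → cash-and-carry (buy spot, short the forward).
At maturity, profit = |F_mkt − F*| = |8.547 − 8.3676| = $0.179 per MMBtu

$0.179 per MMBtu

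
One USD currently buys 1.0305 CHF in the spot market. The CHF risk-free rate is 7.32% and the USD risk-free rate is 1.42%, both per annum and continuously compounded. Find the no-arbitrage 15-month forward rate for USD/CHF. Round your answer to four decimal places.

F = S·e^((r_CHF − r_USD)T) = 1.0305 · e^((0.0732 − 0.0142) × 15/12)
= 1.0305 · e^0.073750 = 1.0305 × 1.076538
F = 1.1094 CHF per USD

1.1094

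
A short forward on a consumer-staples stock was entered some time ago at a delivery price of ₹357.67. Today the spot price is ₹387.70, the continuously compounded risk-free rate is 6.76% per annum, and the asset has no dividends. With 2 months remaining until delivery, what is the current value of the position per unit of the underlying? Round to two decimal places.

-₹34.04

Current fair forward for the remaining 2 months: F = S·e^(r·T), r = 0.0676
F = 387.70 · e^(0.0676 × 2/12) = 387.70 × 1.011330 = 392.0926
Value of long forward = (F − K)·e^(−rT) = (392.0926 − 357.67) · e^(−0.0676·2/12)
= 34.4226 × 0.988797 = 34.04
Short position value = −(long value) = -₹34.04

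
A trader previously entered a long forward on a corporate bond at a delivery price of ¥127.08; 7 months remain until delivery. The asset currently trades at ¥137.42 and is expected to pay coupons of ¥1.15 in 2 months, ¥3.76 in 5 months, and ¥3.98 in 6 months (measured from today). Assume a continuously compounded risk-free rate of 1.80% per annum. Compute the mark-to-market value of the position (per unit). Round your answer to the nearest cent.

PV(remaining coupons) I = 1.15·e^(−0.0180·2/12) + 3.76·e^(−0.0180·5/12) + 3.98·e^(−0.0180·6/12) = 8.8228
Current forward F = (S − I)·e^(rT) = (137.42 − 8.8228)·e^(0.0180·7/12) = 128.5972 × 1.010555 = 129.9545
Value (long) = (F − K)·e^(−rT) = (129.9545 − 127.08) × 0.989555 = 2.8445
Value = ¥2.84

¥2.84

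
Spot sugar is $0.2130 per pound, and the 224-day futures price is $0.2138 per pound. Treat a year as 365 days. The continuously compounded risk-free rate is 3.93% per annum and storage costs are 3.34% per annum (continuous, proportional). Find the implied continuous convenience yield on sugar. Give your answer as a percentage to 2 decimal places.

F = S·e^((r+u−y)T) ⇒ (r+u−y) = ln(F/S)/T
ln(0.2138/0.2130) = 0.003749; /T ⇒ 0.006109
y = r + u − ln(F/S)/T = 0.0393 + 0.0334 − 0.006109 = 0.066591
y = 6.66%

6.66%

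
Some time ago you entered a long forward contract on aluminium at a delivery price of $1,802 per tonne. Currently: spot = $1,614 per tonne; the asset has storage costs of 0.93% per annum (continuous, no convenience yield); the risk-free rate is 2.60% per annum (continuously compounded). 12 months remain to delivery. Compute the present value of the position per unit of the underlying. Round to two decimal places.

Current fair forward for the remaining 12 months: F = S·e^((r + u)·T), (r + u) = 0.0260 + 0.0093 = 0.0353
F = 1614 · e^(0.0353 × 12/12) = 1614 × 1.03593044 = 1671.9917
Value of long forward = (F − K)·e^(−rT) = (1671.9917 − 1802) · e^(−0.0260·12/12)
= -130.0083 × 0.97433509 = -126.67

-$126.67 per tonne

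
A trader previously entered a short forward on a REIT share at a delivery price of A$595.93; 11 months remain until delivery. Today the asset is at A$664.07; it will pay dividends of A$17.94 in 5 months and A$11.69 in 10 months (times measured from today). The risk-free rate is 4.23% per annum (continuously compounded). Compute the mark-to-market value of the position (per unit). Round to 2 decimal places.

PV(remaining dividends) I = 17.94·e^(−0.0423·5/12) + 11.69·e^(−0.0423·10/12) = 28.9117
Current forward F = (S − I)·e^(rT) = (664.07 − 28.9117)·e^(0.0423·11/12) = 635.1583 × 1.039537 = 660.2706
Value (long) = (F − K)·e^(−rT) = (660.2706 − 595.93) × 0.961967 = 61.8935
Short position value = −(long value) = -A$61.89

-A$61.89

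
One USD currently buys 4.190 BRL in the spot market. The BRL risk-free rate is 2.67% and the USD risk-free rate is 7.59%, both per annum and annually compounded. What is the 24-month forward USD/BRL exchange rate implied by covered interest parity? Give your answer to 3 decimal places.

3.816

By covered interest parity, F = S · (1+r_BRL)^T / (1+r_USD)^T
= 4.190 × 1.054113 / 1.157561 = 4.190 × 0.910633
F = 3.816 BRL per USD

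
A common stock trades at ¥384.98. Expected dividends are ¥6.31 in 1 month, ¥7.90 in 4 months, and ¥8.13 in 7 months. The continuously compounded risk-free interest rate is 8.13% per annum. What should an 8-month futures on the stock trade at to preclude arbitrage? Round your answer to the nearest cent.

¥383.50

PV(dividends) I = 6.31·e^(−0.0813·1/12) + 7.90·e^(−0.0813·4/12) + 8.13·e^(−0.0813·7/12)
I = 6.2674 + 7.6888 + 7.7534 = 21.7096
F = (S − I)·e^(rT) = (384.98 − 21.7096) · e^(0.0813·8/12)
= 363.2704 · e^0.054200 = 363.2704 × 1.055696 = ¥383.50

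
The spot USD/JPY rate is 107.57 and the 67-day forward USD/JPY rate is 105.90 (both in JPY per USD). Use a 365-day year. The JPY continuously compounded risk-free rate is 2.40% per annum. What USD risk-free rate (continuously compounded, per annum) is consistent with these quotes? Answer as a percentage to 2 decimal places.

F = S·e^((r_JPY − r_USD)T) ⇒ r_USD = r_JPY − ln(F/S)/T
ln(105.90/107.57) = -0.015647; /(67/365) = -0.085241
r_USD = 0.0240 + 0.085241 = 0.109241
r_USD = 10.92%

10.92%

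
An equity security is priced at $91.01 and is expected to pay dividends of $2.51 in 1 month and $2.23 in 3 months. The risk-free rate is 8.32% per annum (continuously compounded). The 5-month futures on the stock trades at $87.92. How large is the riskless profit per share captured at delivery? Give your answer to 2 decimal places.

$1.46 per share

PV(dividends) I = 2.51·e^(−0.0832·1/12) + 2.23·e^(−0.0832·3/12) = 4.6768
Fair futures F* = (S − I)·e^(rT) = (91.01 − 4.6768)·e^0.034667 = 86.3332 × 1.035275 = 89.3786
Market $87.92 < fair 89.3786: forward underpriced → reverse cash-and-carry (short the stock, invest proceeds at r, pay the dividends, go long the forward).
Profit at T = |F_mkt − F*| = |87.92 − 89.3786| = $1.46 per share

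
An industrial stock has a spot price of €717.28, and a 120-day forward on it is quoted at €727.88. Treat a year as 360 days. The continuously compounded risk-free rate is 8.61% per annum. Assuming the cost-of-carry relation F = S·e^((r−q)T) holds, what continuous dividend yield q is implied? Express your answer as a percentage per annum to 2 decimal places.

4.21%

From F = S·e^((r−q)T): (r − q) = ln(F/S)/T
ln(727.88/717.28) = ln(1.014778) = 0.014670
(r − q) = 0.014670 / (120/360) = 0.044010
q = r − ln(F/S)/T = 0.0861 − 0.044010 = 0.042090
q = 4.21%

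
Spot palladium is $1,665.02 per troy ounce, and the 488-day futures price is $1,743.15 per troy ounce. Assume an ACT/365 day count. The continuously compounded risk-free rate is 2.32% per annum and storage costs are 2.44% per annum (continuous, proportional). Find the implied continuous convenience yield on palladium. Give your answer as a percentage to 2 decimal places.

F = S·e^((r+u−y)T) ⇒ (r+u−y) = ln(F/S)/T
ln(1743.15/1665.02) = 0.045857; /T ⇒ 0.034299
y = r + u − ln(F/S)/T = 0.0232 + 0.0244 − 0.034299 = 0.013301
y = 1.33%

1.33%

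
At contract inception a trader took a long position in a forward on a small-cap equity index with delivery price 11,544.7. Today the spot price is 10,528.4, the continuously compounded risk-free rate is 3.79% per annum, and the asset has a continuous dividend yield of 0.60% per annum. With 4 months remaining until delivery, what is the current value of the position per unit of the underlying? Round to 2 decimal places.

-892.41

Current fair forward for the remaining 4 months: F = S·e^((r − q)·T), (r − q) = 0.0379 − 0.0060 = 0.0319
F = 10528.4 · e^(0.0319 × 4/12) = 10528.4 × 1.01069007 = 10640.9493
Value of long forward = (F − K)·e^(−rT) = (10640.9493 − 11544.7) · e^(−0.0379·4/12)
= -903.7507 × 0.98744613 = -892.41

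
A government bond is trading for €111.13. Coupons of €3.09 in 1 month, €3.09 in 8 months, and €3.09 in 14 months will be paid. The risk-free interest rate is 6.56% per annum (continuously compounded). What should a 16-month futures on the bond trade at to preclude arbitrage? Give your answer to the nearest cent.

€111.58

PV(coupons) I = 3.09·e^(−0.0656·1/12) + 3.09·e^(−0.0656·8/12) + 3.09·e^(−0.0656·14/12)
I = 3.0732 + 2.9578 + 2.8623 = 8.8933
F = (S − I)·e^(rT) = (111.13 − 8.8933) · e^(0.0656·16/12)
= 102.2367 · e^0.087467 = 102.2367 × 1.091406 = €111.58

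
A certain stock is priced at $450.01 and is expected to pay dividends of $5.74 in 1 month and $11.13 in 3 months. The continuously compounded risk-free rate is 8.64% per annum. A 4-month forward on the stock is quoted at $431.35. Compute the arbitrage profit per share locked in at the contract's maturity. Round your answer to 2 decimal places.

PV(dividends) I = 5.74·e^(−0.0864·1/12) + 11.13·e^(−0.0864·3/12) = 16.5910
Fair forward F* = (S − I)·e^(rT) = (450.01 − 16.5910)·e^0.028800 = 433.4190 × 1.029219 = 446.0831
Market $431.35 < fair 446.0831: forward underpriced → reverse cash-and-carry (short the stock, invest proceeds at r, pay the dividends, go long the forward).
Profit at T = |F_mkt − F*| = |431.35 − 446.0831| = $14.73 per share

$14.73 per share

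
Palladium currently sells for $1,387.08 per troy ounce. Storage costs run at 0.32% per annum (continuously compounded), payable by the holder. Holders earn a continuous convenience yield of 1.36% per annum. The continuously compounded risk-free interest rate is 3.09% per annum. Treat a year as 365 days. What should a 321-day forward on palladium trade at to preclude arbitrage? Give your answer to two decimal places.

$1,412.31 per troy ounce

Net carry = r + u − y = 0.0309 + 0.0032 − 0.0136 = 0.0205
F = S·e^((r+u−y)T) = 1387.08 · e^(0.0205 × 321/365) = 1387.08 · e^0.01802877
= 1387.08 × 1.01819227 = $1,412.31 per troy ounce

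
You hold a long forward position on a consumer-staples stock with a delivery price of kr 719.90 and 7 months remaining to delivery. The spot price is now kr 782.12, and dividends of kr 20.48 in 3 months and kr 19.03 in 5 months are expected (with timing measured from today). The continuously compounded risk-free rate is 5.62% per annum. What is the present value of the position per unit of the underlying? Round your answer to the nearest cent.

kr 46.65

PV(remaining dividends) I = 20.48·e^(−0.0562·3/12) + 19.03·e^(−0.0562·5/12) = 38.7838
Current forward F = (S − I)·e^(rT) = (782.12 − 38.7838)·e^(0.0562·7/12) = 743.3362 × 1.033327 = 768.1094
Value (long) = (F − K)·e^(−rT) = (768.1094 − 719.90) × 0.967748 = 46.6546
Value = kr 46.65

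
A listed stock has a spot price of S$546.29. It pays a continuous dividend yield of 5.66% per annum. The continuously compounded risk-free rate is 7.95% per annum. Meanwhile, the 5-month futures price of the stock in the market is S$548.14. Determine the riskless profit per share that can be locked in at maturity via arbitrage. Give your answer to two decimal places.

Fair futures: F* = S·e^(carry·T), with carry = (r − q) = 0.0795 − 0.0566 = 0.0229
F* = 546.29 · e^(0.0229 × 5/12) = 546.29 · e^0.009542 = 546.29 × 1.009588 = S$551.5278
Market S$548.14 < fair S$551.5278: forward underpriced → reverse cash-and-carry (short spot, go long the forward).
At maturity, profit = |F_mkt − F*| = |548.14 − 551.5278| = S$3.39 per share

S$3.39 per share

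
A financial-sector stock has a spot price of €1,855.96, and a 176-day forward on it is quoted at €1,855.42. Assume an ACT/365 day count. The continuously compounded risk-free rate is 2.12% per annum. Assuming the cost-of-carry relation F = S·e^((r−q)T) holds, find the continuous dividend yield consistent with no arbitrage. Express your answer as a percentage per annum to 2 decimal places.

From F = S·e^((r−q)T): (r − q) = ln(F/S)/T
ln(1855.42/1855.96) = ln(0.999709) = -0.000291
(r − q) = -0.000291 / (176/365) = -0.000603
q = r − ln(F/S)/T = 0.0212 + 0.000603 = 0.021803
q = 2.18%

2.18%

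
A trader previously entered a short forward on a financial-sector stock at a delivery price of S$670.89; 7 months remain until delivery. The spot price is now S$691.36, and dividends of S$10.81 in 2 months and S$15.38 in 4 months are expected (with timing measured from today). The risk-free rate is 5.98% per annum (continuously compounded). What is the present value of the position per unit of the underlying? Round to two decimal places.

-S$17.69

PV(remaining dividends) I = 10.81·e^(−0.0598·2/12) + 15.38·e^(−0.0598·4/12) = 25.7793
Current forward F = (S − I)·e^(rT) = (691.36 − 25.7793)·e^(0.0598·7/12) = 665.5807 × 1.035499 = 689.2081
Value (long) = (F − K)·e^(−rT) = (689.2081 − 670.89) × 0.965718 = 17.6901
Short position value = −(long value) = -S$17.69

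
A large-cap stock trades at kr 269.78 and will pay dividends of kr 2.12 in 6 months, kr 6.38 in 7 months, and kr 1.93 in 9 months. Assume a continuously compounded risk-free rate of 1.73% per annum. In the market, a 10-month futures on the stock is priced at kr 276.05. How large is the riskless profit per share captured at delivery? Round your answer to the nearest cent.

PV(dividends) I = 2.12·e^(−0.0173·6/12) + 6.38·e^(−0.0173·7/12) + 1.93·e^(−0.0173·9/12) = 10.3228
Fair futures F* = (S − I)·e^(rT) = (269.78 − 10.3228)·e^0.014417 = 259.4572 × 1.014521 = 263.2248
Market kr 276.05 > fair 263.2248: forward overpriced → cash-and-carry (borrow at r, buy the stock and collect the dividends, short the forward).
Profit at T = |F_mkt − F*| = |276.05 − 263.2248| = kr 12.83 per share

kr 12.83 per share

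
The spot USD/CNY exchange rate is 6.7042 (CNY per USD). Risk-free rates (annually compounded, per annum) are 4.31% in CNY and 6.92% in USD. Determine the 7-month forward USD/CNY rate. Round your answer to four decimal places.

6.6082

By covered interest parity, F = S · (1+r_CNY)^T / (1+r_USD)^T
= 6.7042 × 1.024920 / 1.039803 = 6.7042 × 0.985687
F = 6.6082 CNY per USD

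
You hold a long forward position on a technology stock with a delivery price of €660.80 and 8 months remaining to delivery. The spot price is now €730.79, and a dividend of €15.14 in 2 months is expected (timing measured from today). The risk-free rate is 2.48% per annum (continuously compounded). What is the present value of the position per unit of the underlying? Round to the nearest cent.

PV(remaining dividends) I = 15.14·e^(−0.0248·2/12) = 15.0776
Current forward F = (S − I)·e^(rT) = (730.79 − 15.0776)·e^(0.0248·8/12) = 715.7124 × 1.016671 = 727.6440
Value (long) = (F − K)·e^(−rT) = (727.6440 − 660.80) × 0.983603 = 65.7480
Value = €65.75

€65.75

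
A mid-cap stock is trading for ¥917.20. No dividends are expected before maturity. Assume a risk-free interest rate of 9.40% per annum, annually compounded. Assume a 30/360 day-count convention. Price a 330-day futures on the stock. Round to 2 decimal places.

¥995.93

F = S · (1+r)^T
= 917.20 × 1.085840
F = ¥995.93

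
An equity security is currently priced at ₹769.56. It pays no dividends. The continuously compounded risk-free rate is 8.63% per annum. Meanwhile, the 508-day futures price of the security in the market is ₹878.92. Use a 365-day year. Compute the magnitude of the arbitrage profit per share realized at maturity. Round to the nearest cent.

Fair futures: F* = S·e^(carry·T), with carry = r = 0.0863
F* = 769.56 · e^(0.0863 × 508/365) = 769.56 · e^0.120111 = 769.56 × 1.127622 = ₹867.7728
Market ₹878.92 > fair ₹867.7728: forward overpriced → cash-and-carry (buy spot, short the forward).
At maturity, profit = |F_mkt − F*| = |878.92 − 867.7728| = ₹11.15 per share

₹11.15 per share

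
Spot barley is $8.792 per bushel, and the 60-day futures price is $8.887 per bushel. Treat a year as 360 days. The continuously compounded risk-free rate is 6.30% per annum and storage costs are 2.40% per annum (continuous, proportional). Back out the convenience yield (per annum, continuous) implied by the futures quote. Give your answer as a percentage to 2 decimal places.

2.25%

F = S·e^((r+u−y)T) ⇒ (r+u−y) = ln(F/S)/T
ln(8.887/8.792) = 0.010747; /T ⇒ 0.064482
y = r + u − ln(F/S)/T = 0.0630 + 0.0240 − 0.064482 = 0.022518
y = 2.25%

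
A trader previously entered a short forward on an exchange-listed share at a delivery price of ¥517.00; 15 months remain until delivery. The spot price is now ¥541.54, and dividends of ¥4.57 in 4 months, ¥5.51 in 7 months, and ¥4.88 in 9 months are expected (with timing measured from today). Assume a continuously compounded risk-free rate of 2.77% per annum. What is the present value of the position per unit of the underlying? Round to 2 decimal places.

-¥27.41

PV(remaining dividends) I = 4.57·e^(−0.0277·4/12) + 5.51·e^(−0.0277·7/12) + 4.88·e^(−0.0277·9/12) = 14.7293
Current forward F = (S − I)·e^(rT) = (541.54 − 14.7293)·e^(0.0277·15/12) = 526.8107 × 1.035231 = 545.3708
Value (long) = (F − K)·e^(−rT) = (545.3708 − 517.00) × 0.965968 = 27.4053
Short position value = −(long value) = -¥27.41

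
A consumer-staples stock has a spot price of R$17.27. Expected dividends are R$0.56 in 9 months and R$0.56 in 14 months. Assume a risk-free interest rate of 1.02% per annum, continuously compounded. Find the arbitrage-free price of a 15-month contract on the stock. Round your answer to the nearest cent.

R$16.37

PV(dividends) I = 0.56·e^(−0.0102·9/12) + 0.56·e^(−0.0102·14/12)
I = 0.5557 + 0.5534 = 1.1091
F = (S − I)·e^(rT) = (17.27 − 1.1091) · e^(0.0102·15/12)
= 16.1609 · e^0.012750 = 16.1609 × 1.012832 = R$16.37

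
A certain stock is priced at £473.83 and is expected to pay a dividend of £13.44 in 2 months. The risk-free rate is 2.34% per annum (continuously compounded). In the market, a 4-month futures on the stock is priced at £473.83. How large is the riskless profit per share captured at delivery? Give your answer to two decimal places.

PV(dividends) I = 13.44·e^(−0.0234·2/12) = 13.3877
Fair futures F* = (S − I)·e^(rT) = (473.83 − 13.3877)·e^0.007800 = 460.4423 × 1.007830 = 464.0476
Market £473.83 > fair 464.0476: forward overpriced → cash-and-carry (borrow at r, buy the stock and collect the dividends, short the forward).
Profit at T = |F_mkt − F*| = |473.83 − 464.0476| = £9.78 per share

£9.78 per share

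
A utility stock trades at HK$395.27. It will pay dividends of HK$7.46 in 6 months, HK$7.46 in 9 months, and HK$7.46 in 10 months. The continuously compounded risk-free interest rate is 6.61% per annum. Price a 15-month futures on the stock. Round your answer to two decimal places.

HK$406.10

PV(dividends) I = 7.46·e^(−0.0661·6/12) + 7.46·e^(−0.0661·9/12) + 7.46·e^(−0.0661·10/12)
I = 7.2175 + 7.0992 + 7.0602 = 21.3769
F = (S − I)·e^(rT) = (395.27 − 21.3769) · e^(0.0661·15/12)
= 373.8931 · e^0.082625 = 373.8931 × 1.086134 = HK$406.10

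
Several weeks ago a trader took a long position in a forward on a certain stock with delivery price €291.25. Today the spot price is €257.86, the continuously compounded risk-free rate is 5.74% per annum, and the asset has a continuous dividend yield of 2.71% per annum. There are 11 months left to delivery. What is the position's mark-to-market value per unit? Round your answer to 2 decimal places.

-€24.79

Current fair forward for the remaining 11 months: F = S·e^((r − q)·T), (r − q) = 0.0574 − 0.0271 = 0.0303
F = 257.86 · e^(0.0303 × 11/12) = 257.86 × 1.028164 = 265.1224
Value of long forward = (F − K)·e^(−rT) = (265.1224 − 291.25) · e^(−0.0574·11/12)
= -26.1276 × 0.948744 = -24.79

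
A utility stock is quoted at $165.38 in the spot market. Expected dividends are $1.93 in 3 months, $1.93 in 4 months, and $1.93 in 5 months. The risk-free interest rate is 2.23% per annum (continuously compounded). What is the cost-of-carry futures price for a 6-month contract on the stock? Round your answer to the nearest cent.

PV(dividends) I = 1.93·e^(−0.0223·3/12) + 1.93·e^(−0.0223·4/12) + 1.93·e^(−0.0223·5/12)
I = 1.9193 + 1.9157 + 1.9122 = 5.7472
F = (S − I)·e^(rT) = (165.38 − 5.7472) · e^(0.0223·6/12)
= 159.6328 · e^0.011150 = 159.6328 × 1.011212 = $161.42

$161.42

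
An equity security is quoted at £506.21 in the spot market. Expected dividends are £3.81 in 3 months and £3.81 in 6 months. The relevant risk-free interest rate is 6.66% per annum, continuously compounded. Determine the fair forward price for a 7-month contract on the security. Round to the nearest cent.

PV(dividends) I = 3.81·e^(−0.0666·3/12) + 3.81·e^(−0.0666·6/12)
I = 3.7471 + 3.6852 = 7.4323
F = (S − I)·e^(rT) = (506.21 − 7.4323) · e^(0.0666·7/12)
= 498.7777 · e^0.038850 = 498.7777 × 1.039615 = £518.54

£518.54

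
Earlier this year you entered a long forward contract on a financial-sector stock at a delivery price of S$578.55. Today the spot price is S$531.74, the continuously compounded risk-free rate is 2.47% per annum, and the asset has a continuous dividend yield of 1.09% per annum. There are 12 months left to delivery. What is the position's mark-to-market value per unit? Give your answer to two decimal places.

Current fair forward for the remaining 12 months: F = S·e^((r − q)·T), (r − q) = 0.0247 − 0.0109 = 0.0138
F = 531.74 · e^(0.0138 × 12/12) = 531.74 × 1.013896 = 539.1291
Value of long forward = (F − K)·e^(−rT) = (539.1291 − 578.55) · e^(−0.0247·12/12)
= -39.4209 × 0.975603 = -38.46

-S$38.46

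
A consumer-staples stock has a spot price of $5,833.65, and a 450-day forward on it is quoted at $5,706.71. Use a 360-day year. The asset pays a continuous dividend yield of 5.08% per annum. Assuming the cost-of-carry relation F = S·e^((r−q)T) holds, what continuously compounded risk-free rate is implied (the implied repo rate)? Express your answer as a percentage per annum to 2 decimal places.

From F = S·e^((r−q)T): (r − q) = ln(F/S)/T
ln(5706.71/5833.65) = ln(0.978240) = -0.022000
(r − q) = -0.022000 / (450/360) = -0.017600
r = ln(F/S)/T + q = -0.017600 + 0.0508 = 0.033200
r = 3.32%

3.32%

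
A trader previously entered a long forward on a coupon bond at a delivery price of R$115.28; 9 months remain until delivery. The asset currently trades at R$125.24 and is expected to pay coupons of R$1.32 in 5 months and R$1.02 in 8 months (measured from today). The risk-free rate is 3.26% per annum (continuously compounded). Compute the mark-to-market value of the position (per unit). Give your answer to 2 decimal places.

R$10.44

PV(remaining coupons) I = 1.32·e^(−0.0326·5/12) + 1.02·e^(−0.0326·8/12) = 2.3003
Current forward F = (S − I)·e^(rT) = (125.24 − 2.3003)·e^(0.0326·9/12) = 122.9397 × 1.024751 = 125.9826
Value (long) = (F − K)·e^(−rT) = (125.9826 − 115.28) × 0.975846 = 10.4441
Value = R$10.44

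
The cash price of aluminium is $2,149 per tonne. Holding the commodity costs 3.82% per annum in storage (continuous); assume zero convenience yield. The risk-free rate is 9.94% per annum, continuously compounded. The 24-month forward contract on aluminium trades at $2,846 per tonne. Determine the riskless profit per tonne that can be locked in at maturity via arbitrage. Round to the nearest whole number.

$16 per tonne

Fair forward: F* = S·e^(carry·T), with carry = (r + u) = 0.0994 + 0.0382 = 0.1376
F* = 2149 · e^(0.1376 × 24/12) = 2149 · e^0.275200 = 2149 × 1.316794 = $2829.7903
Market $2846 > fair $2829.7903: forward overpriced → cash-and-carry (buy spot, short the forward).
At maturity, profit = |F_mkt − F*| = |2846 − 2829.7903| = $16 per tonne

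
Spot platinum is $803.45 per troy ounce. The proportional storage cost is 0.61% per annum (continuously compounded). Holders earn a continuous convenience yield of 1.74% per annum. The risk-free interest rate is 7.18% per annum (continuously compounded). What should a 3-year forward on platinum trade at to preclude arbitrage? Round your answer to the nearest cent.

$963.35 per troy ounce

Net carry = r + u − y = 0.0718 + 0.0061 − 0.0174 = 0.0605
F = S·e^((r+u−y)T) = 803.45 · e^(0.0605 × 3) = 803.45 · e^0.181500
= 803.45 × 1.199015 = $963.35 per troy ounce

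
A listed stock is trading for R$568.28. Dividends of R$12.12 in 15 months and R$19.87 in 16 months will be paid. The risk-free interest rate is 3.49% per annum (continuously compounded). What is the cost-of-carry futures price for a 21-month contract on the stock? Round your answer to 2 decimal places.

PV(dividends) I = 12.12·e^(−0.0349·15/12) + 19.87·e^(−0.0349·16/12)
I = 11.6026 + 18.9666 = 30.5692
F = (S − I)·e^(rT) = (568.28 − 30.5692) · e^(0.0349·21/12)
= 537.7108 · e^0.061075 = 537.7108 × 1.062979 = R$571.58

R$571.58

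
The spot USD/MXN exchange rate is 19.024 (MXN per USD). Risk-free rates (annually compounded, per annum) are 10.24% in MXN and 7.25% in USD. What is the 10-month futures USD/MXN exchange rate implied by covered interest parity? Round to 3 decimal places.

By covered interest parity, F = S · (1+r_MXN)^T / (1+r_USD)^T
= 19.024 × 1.084633 / 1.060062 = 19.024 × 1.023179
F = 19.465 MXN per USD

19.465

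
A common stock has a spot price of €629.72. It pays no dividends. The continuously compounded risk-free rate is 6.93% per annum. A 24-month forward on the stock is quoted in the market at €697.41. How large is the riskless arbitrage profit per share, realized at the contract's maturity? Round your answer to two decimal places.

€25.93 per share

Fair forward: F* = S·e^(carry·T), with carry = r = 0.0693
F* = 629.72 · e^(0.0693 × 24/12) = 629.72 · e^0.138600 = 629.72 × 1.148665 = €723.3373
Market €697.41 < fair €723.3373: forward underpriced → reverse cash-and-carry (short spot, go long the forward).
At maturity, profit = |F_mkt − F*| = |697.41 − 723.3373| = €25.93 per share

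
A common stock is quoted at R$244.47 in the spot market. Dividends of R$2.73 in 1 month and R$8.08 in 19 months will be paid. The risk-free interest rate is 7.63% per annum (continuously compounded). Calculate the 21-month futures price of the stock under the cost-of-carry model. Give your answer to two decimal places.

PV(dividends) I = 2.73·e^(−0.0763·1/12) + 8.08·e^(−0.0763·19/12)
I = 2.7127 + 7.1605 = 9.8732
F = (S − I)·e^(rT) = (244.47 − 9.8732) · e^(0.0763·21/12)
= 234.5968 · e^0.133525 = 234.5968 × 1.142850 = R$268.11

R$268.11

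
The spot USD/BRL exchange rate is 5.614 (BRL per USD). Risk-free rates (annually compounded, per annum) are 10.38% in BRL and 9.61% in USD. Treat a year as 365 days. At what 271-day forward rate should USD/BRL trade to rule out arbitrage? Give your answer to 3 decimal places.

5.643

By covered interest parity, F = S · (1+r_BRL)^T / (1+r_USD)^T
= 5.614 × 1.076080 / 1.070502 = 5.614 × 1.005211
F = 5.643 BRL per USD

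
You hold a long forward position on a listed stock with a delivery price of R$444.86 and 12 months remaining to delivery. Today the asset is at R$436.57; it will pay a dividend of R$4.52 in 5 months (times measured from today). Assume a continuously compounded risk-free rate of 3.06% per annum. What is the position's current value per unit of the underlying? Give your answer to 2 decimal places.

R$0.65

PV(remaining dividends) I = 4.52·e^(−0.0306·5/12) = 4.4627
Current forward F = (S − I)·e^(rT) = (436.57 − 4.4627)·e^(0.0306·12/12) = 432.1073 × 1.031073 = 445.5342
Value (long) = (F − K)·e^(−rT) = (445.5342 − 444.86) × 0.969863 = 0.6539
Value = R$0.65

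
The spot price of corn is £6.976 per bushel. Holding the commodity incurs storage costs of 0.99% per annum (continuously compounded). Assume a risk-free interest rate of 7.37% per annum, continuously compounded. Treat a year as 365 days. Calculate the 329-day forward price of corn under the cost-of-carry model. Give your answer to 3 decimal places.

£7.522 per bushel

Net carry = r + u − y = 0.0737 + 0.0099 − 0.0000 = 0.0836
F = S·e^((r+u−y)T) = 6.976 · e^(0.0836 × 329/365) = 6.976 · e^0.075355
= 6.976 × 1.078267 = £7.522 per bushel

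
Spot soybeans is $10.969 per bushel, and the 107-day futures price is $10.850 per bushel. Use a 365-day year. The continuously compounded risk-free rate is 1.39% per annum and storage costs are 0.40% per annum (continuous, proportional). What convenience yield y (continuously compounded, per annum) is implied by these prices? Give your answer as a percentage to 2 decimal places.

5.51%

F = S·e^((r+u−y)T) ⇒ (r+u−y) = ln(F/S)/T
ln(10.850/10.969) = -0.010908; /T ⇒ -0.037210
y = r + u − ln(F/S)/T = 0.0139 + 0.0040 + 0.037210 = 0.055110
y = 5.51%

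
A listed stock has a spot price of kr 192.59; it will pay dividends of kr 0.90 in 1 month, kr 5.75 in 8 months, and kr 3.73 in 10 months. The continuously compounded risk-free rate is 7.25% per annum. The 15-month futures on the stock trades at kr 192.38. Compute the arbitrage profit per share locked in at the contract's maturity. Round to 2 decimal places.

kr 7.66 per share

PV(dividends) I = 0.90·e^(−0.0725·1/12) + 5.75·e^(−0.0725·8/12) + 3.73·e^(−0.0725·10/12) = 9.8846
Fair futures F* = (S − I)·e^(rT) = (192.59 − 9.8846)·e^0.090625 = 182.7054 × 1.094858 = 200.0365
Market kr 192.38 < fair 200.0365: forward underpriced → reverse cash-and-carry (short the stock, invest proceeds at r, pay the dividends, go long the forward).
Profit at T = |F_mkt − F*| = |192.38 − 200.0365| = kr 7.66 per share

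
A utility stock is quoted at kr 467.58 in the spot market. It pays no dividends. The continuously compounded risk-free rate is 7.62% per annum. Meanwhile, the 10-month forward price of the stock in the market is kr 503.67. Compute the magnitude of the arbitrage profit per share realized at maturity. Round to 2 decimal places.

Fair forward: F* = S·e^(carry·T), with carry = r = 0.0762
F* = 467.58 · e^(0.0762 × 10/12) = 467.58 · e^0.063500 = 467.58 × 1.065559 = kr 498.2341
Market kr 503.67 > fair kr 498.2341: forward overpriced → cash-and-carry (buy spot, short the forward).
At maturity, profit = |F_mkt − F*| = |503.67 − 498.2341| = kr 5.44 per share

kr 5.44 per share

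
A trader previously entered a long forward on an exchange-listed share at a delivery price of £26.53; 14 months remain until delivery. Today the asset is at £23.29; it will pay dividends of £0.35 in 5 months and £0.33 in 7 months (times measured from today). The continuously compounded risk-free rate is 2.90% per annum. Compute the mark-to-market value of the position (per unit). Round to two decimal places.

PV(remaining dividends) I = 0.35·e^(−0.0290·5/12) + 0.33·e^(−0.0290·7/12) = 0.6703
Current forward F = (S − I)·e^(rT) = (23.29 − 0.6703)·e^(0.0290·14/12) = 22.6197 × 1.034412 = 23.3981
Value (long) = (F − K)·e^(−rT) = (23.3981 − 26.53) × 0.966733 = -3.0277
Value = -£3.03

-£3.03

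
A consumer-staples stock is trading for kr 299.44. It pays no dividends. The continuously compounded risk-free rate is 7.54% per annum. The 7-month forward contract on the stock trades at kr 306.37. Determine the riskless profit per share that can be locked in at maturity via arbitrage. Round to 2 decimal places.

Fair forward: F* = S·e^(carry·T), with carry = r = 0.0754
F* = 299.44 · e^(0.0754 × 7/12) = 299.44 · e^0.043983 = 299.44 × 1.044965 = kr 312.9043
Market kr 306.37 < fair kr 312.9043: forward underpriced → reverse cash-and-carry (short spot, go long the forward).
At maturity, profit = |F_mkt − F*| = |306.37 − 312.9043| = kr 6.53 per share

kr 6.53 per share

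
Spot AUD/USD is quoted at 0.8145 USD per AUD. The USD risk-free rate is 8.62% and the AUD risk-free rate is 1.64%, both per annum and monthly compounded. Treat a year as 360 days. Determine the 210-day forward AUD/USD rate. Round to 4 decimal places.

By covered interest parity, F = S · (1+r_USD/12)^(12T) / (1+r_AUD/12)^(12T)
= 0.8145 × 1.051380 / 1.009606 = 0.8145 × 1.041377
F = 0.8482 USD per AUD

0.8482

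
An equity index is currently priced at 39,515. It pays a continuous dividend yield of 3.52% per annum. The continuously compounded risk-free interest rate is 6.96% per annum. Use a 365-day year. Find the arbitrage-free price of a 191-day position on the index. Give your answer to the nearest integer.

F = S·e^((r − q)T) = 39515 · e^((0.0696 − 0.0352) × 191/365)
= 39515 · e^0.018001 = 39515 × 1.018164
F = 40,233

40,233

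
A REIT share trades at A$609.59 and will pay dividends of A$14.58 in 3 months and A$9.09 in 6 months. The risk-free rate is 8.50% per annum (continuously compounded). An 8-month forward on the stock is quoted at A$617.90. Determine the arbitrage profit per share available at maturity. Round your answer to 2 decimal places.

PV(dividends) I = 14.58·e^(−0.0850·3/12) + 9.09·e^(−0.0850·6/12) = 22.9852
Fair forward F* = (S − I)·e^(rT) = (609.59 − 22.9852)·e^0.056667 = 586.6048 × 1.058303 = 620.8056
Market A$617.90 < fair 620.8056: forward underpriced → reverse cash-and-carry (short the stock, invest proceeds at r, pay the dividends, go long the forward).
Profit at T = |F_mkt − F*| = |617.90 − 620.8056| = A$2.91 per share

A$2.91 per share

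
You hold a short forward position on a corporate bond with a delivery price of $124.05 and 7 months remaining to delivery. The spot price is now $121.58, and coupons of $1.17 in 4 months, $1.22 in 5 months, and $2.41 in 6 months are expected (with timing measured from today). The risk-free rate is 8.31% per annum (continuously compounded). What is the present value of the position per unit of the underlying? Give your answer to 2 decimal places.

PV(remaining coupons) I = 1.17·e^(−0.0831·4/12) + 1.22·e^(−0.0831·5/12) + 2.41·e^(−0.0831·6/12) = 4.6284
Current forward F = (S − I)·e^(rT) = (121.58 − 4.6284)·e^(0.0831·7/12) = 116.9516 × 1.049669 = 122.7605
Value (long) = (F − K)·e^(−rT) = (122.7605 − 124.05) × 0.952681 = -1.2285
Short position value = −(long value) = $1.23

$1.23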